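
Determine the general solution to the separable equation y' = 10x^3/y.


Separate variables: y dy = 10x^3 dx.
Integrate both sides: y²/2 = (5/2)x^4 + C₀.
Multiply by 2: y² = 5x^4 + C.


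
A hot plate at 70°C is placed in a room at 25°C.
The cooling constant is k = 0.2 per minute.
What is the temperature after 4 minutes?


Newton's law: dT/dt = -k(T - T_a) has solution T(t) = T_a + (T₀ - T_a)e^(-kt).
Plug in T_a = 25, T₀ = 70, k = 0.2, t = 4: T(4) = 25 + (45)e^(-0.80) ≈ 45.2°C.


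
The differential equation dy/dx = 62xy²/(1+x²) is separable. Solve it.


Separate: dy/y² = 62x/(1+x²) dx.
Integrate LHS: ∫ dy/y² = -1/y.
Integrate RHS via u = 1+x²: 31ln(1+x²) + C.
Result: -1/y = 31ln(1+x²) + C.


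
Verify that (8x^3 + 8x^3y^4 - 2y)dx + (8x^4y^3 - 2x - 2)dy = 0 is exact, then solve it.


Check exactness: ∂M/∂y = 32x^3y^3 - 2 and ∂N/∂x = 32x^3y^3 - 2; equal, so the equation is exact.
Integrate M with respect to x (treating y as constant): ∫M dx = 2x^4 + 2x^4y^4 - 2xy + h(y).
Differentiate w.r.t. y and set equal to N: the x-dependent terms already match, leaving h'(y) = -2. Integrate: h(y) = -2y.
So F(x,y) = 2x^4 + 2x^4y^4 - 2xy - 2y.
General solution: 2x^4 + 2x^4y^4 - 2xy - 2y = C.


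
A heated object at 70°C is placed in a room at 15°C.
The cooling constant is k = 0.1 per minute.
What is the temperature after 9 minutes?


Newton's law: dT/dt = -k(T - T_a) has solution T(t) = T_a + (T₀ - T_a)e^(-kt).
Plug in T_a = 15, T₀ = 70, k = 0.1, t = 9: T(9) = 15 + (55)e^(-0.90) ≈ 37.4°C.


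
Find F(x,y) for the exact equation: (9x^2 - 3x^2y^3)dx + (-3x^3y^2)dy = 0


Check exactness: ∂M/∂y = -9x^2y^2 and ∂N/∂x = -9x^2y^2; equal, so the equation is exact.
Integrate M with respect to x (treating y as constant): ∫M dx = 3x^3 - x^3y^3 + h(y).
Differentiate w.r.t. y and set equal to N: all terms match, so h'(y) = 0 and h is a constant absorbed into C.
General solution: 3x^3 - x^3y^3 = C.


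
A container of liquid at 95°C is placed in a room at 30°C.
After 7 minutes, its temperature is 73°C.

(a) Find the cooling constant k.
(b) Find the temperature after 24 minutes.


Newton's law: T(t) = T_a + (T₀ - T_a)e^(-kt).
(a) Use T(7) = 73: (73 - 30)/(95 - 30) = e^(-k·7), so k = -ln(0.662)/7 ≈ 0.0590.
(b) Apply k to t = 24: T(24) = 30 + (65)e^(-1.417) ≈ 45.8°C.


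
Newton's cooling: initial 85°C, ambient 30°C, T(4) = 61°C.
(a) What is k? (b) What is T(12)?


Newton's law: T(t) = T_a + (T₀ - T_a)e^(-kt).
(a) Use T(4) = 61: (61 - 30)/(85 - 30) = e^(-k·4), so k = -ln(0.564)/4 ≈ 0.1433.
(b) Apply k to t = 12: T(12) = 30 + (55)e^(-1.720) ≈ 39.8°C.


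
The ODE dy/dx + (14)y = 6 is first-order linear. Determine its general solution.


P(x) = 14, Q(x) = 6; integrating factor μ = e^(14x).
(μ y)' = 6e^(14x) ⇒ μ y = (3/7)e^(14x) + C.
Divide by μ: y = 3/7 + Ce^(-14x).


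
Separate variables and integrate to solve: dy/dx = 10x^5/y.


Separate variables: y dy = 10x^5 dx.
Integrate both sides: y²/2 = (5/3)x^6 + C₀.
Multiply by 2: y² = (10/3)x^6 + C.


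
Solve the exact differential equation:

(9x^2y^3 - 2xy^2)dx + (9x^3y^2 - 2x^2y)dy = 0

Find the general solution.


Check exactness: ∂M/∂y = 27x^2y^2 - 4xy and ∂N/∂x = 27x^2y^2 - 4xy; equal, so the equation is exact.
Integrate M with respect to x (treating y as constant): ∫M dx = 3x^3y^3 - x^2y^2 + h(y).
Differentiate w.r.t. y and set equal to N: all terms match, so h'(y) = 0 and h is a constant absorbed into C.
General solution: 3x^3y^3 - x^2y^2 = C.


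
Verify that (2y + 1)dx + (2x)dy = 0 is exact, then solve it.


Check exactness: ∂M/∂y = 2 and ∂N/∂x = 2; equal, so the equation is exact.
Integrate M with respect to x (treating y as constant): ∫M dx = 2xy + x + h(y).
Differentiate w.r.t. y and set equal to N: all terms match, so h'(y) = 0 and h is a constant absorbed into C.
General solution: 2xy + x = C.


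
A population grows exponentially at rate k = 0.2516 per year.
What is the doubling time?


Exponential growth: P(t) = P₀ e^(0.2516t). Set P(t)/P₀ = 2: e^(0.2516t) = 2.
Solve: t = ln(2)/0.2516 ≈ 2.75 years.


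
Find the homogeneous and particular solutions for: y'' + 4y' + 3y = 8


Characteristic roots of r² + 4r + 3 = 0 are -1, -3.
y_h = C₁e^(-x) + C₂e^(-3x).
Constant forcing; try y_p = A. Then 3A = 8 ⇒ A = 8/3.
General solution: y = C₁e^(-x) + C₂e^(-3x) + 8/3.


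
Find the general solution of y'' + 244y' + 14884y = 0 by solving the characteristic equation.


Characteristic equation: r² + 244r + 14884 = 0, i.e. (r + 122)² = 0.
Repeated root r = -122; include an x factor for the second linearly independent solution.
General solution: y = (C₁ + C₂x)e^(-122x).


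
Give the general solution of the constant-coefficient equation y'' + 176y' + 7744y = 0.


Characteristic equation: r² + 176r + 7744 = 0, i.e. (r + 88)² = 0.
Repeated root r = -88; include an x factor for the second linearly independent solution.
General solution: y = (C₁ + C₂x)e^(-88x).


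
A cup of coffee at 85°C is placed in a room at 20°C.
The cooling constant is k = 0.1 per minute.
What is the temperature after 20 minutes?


Newton's law: dT/dt = -k(T - T_a) has solution T(t) = T_a + (T₀ - T_a)e^(-kt).
Plug in T_a = 20, T₀ = 85, k = 0.1, t = 20: T(20) = 20 + (65)e^(-2.00) ≈ 28.8°C.


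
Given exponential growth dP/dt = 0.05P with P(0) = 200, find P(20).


The ODE dP/dt = 0.05P has solution P(t) = P(0)e^(0.05t).
Substitute P(0) = 200 and t = 20: P(20) = 200 e^(1.00) ≈ 544.


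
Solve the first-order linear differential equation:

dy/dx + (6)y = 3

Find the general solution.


P(x) = 6, Q(x) = 3; integrating factor μ = e^(6x).
(μ y)' = 3e^(6x) ⇒ μ y = (1/2)e^(6x) + C.
Divide by μ: y = 1/2 + Ce^(-6x).


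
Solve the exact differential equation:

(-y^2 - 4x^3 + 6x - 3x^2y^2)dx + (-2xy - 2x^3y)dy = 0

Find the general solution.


Check exactness: ∂M/∂y = -2y - 6x^2y and ∂N/∂x = -2y - 6x^2y; equal, so the equation is exact.
Integrate M with respect to x (treating y as constant): ∫M dx = -xy^2 - x^4 + 3x^2 - x^3y^2 + h(y).
Differentiate w.r.t. y and set equal to N: all terms match, so h'(y) = 0 and h is a constant absorbed into C.
General solution: -xy^2 - x^4 + 3x^2 - x^3y^2 = C.


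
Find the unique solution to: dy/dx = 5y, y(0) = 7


General solution of y' = 5y is y = Ce^(5x).
Apply y(0) = 7: C = 7.
Particular solution: y = 7e^(5x).


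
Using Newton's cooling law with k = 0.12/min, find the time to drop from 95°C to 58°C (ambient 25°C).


From T(t) = T_a + (T₀ - T_a)e^(-kt), set T(t) = 58:
(58 - 25) / (95 - 25) = e^(-0.12t), so t = -ln(0.471)/0.12 ≈ 6.3 minutes.


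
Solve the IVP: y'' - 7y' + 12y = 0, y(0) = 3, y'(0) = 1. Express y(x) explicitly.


Characteristic roots of r² - 7r + 12 = 0 are 4, 3.
General solution y = c₁ e^(4x) + c₂ e^(3x).
Apply y(0) = 3: c₁ + c₂ = 3. Apply y'(0) = 1: 4 c₁ + 3 c₂ = 1.
Solve: c₁ = -8, c₂ = 11.
Particular solution: y = -8e^(4x) + 11e^(3x).


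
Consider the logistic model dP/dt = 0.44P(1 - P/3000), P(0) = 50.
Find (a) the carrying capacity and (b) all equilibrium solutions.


Logistic ODE dP/dt = 0.44P(1 - P/3000) has equilibria where dP/dt = 0, i.e. P = 0 or P = 3000.
The coefficient (1 - P/K) = 0 when P = K, identifying K = 3000 as the carrying capacity.
(a) K = 3000; (b) equilibria P = 0 and P = 3000.


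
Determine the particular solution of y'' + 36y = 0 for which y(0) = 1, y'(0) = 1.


Characteristic roots of r² + 36 = 0 are ±6i, so y = C₁cos(6x) + C₂sin(6x).
Apply y(0) = 1: C₁ = 1. Differentiate and apply y'(0) = 1: 6·C₂ = 1, so C₂ = 1/6.
Particular solution: y = cos(6x) + (1/6)sin(6x).


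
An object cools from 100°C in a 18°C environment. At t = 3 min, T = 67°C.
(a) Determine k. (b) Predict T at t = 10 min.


Newton's law: T(t) = T_a + (T₀ - T_a)e^(-kt).
(a) Use T(3) = 67: (67 - 18)/(100 - 18) = e^(-k·3), so k = -ln(0.598)/3 ≈ 0.1716.
(b) Apply k to t = 10: T(10) = 18 + (82)e^(-1.716) ≈ 32.7°C.


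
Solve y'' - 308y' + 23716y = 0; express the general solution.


Characteristic equation: r² - 308r + 23716 = 0, i.e. (r - 154)² = 0.
Repeated root r = 154; include an x factor for the second linearly independent solution.
General solution: y = (C₁ + C₂x)e^(154x).


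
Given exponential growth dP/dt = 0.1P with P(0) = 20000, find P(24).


The ODE dP/dt = 0.1P has solution P(t) = P(0)e^(0.1t).
Substitute P(0) = 20000 and t = 24: P(24) = 20000 e^(2.40) ≈ 220464.


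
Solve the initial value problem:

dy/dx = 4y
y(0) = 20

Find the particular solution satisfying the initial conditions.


General solution of y' = 4y is y = Ce^(4x).
Apply y(0) = 20: C = 20.
Particular solution: y = 20e^(4x).


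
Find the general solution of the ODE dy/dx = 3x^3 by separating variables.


Integrate both sides with respect to x: y = ∫ 3x^3 dx = (3/4)x^4 + C.


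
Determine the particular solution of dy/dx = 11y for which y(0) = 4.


General solution of y' = 11y is y = Ce^(11x).
Apply y(0) = 4: C = 4.
Particular solution: y = 4e^(11x).


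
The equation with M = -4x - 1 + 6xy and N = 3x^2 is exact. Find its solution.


Check exactness: ∂M/∂y = 6x and ∂N/∂x = 6x; equal, so the equation is exact.
Integrate M with respect to x (treating y as constant): ∫M dx = -2x^2 - x + 3x^2y + h(y).
Differentiate w.r.t. y and set equal to N: all terms match, so h'(y) = 0 and h is a constant absorbed into C.
General solution: -2x^2 - x + 3x^2y = C.


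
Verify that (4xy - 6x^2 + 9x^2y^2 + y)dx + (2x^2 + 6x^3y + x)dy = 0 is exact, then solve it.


Check exactness: ∂M/∂y = 4x + 18x^2y + 1 and ∂N/∂x = 4x + 18x^2y + 1; equal, so the equation is exact.
Integrate M with respect to x (treating y as constant): ∫M dx = 2x^2y - 2x^3 + 3x^3y^2 + xy + h(y).
Differentiate w.r.t. y and set equal to N: all terms match, so h'(y) = 0 and h is a constant absorbed into C.
General solution: 2x^2y - 2x^3 + 3x^3y^2 + xy = C.


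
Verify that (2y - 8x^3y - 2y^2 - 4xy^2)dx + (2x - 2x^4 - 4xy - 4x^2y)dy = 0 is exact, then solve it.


Check exactness: ∂M/∂y = 2 - 8x^3 - 4y - 8xy and ∂N/∂x = 2 - 8x^3 - 4y - 8xy; equal, so the equation is exact.
Integrate M with respect to x (treating y as constant): ∫M dx = 2xy - 2x^4y - 2xy^2 - 2x^2y^2 + h(y).
Differentiate w.r.t. y and set equal to N: all terms match, so h'(y) = 0 and h is a constant absorbed into C.
General solution: 2xy - 2x^4y - 2xy^2 - 2x^2y^2 = C.


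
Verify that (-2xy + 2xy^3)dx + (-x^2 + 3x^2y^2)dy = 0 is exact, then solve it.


Check exactness: ∂M/∂y = -2x + 6xy^2 and ∂N/∂x = -2x + 6xy^2; equal, so the equation is exact.
Integrate M with respect to x (treating y as constant): ∫M dx = -x^2y + x^2y^3 + h(y).
Differentiate w.r.t. y and set equal to N: all terms match, so h'(y) = 0 and h is a constant absorbed into C.
General solution: -x^2y + x^2y^3 = C.


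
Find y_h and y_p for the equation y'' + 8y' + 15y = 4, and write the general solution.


Characteristic roots of r² + 8r + 15 = 0 are -5, -3.
y_h = C₁e^(-5x) + C₂e^(-3x).
Constant forcing; try y_p = A. Then 15A = 4 ⇒ A = 4/15.
General solution: y = C₁e^(-5x) + C₂e^(-3x) + 4/15.


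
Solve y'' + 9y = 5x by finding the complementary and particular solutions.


Homogeneous: r² + 9 = 0 ⇒ r = ±3i, y_h = C₁cos(3x) + C₂sin(3x).
Polynomial forcing; try y_p = Ax + B. Then y_p'' + 9 y_p = 9(Ax + B) = 5x, so B = 0 and A = 5/9.
General solution: y = C₁cos(3x) + C₂sin(3x) + (5/9)x.


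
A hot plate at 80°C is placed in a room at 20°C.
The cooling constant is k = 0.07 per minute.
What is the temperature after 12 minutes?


Newton's law: dT/dt = -k(T - T_a) has solution T(t) = T_a + (T₀ - T_a)e^(-kt).
Plug in T_a = 20, T₀ = 80, k = 0.07, t = 12: T(12) = 20 + (60)e^(-0.84) ≈ 45.9°C.


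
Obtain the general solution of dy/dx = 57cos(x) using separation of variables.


g(y) = 1, so integrate directly: y = ∫ 57cos(x) dx = 57sin(x) + C.


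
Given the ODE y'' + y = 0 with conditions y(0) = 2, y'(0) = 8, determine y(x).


Characteristic roots of r² + 1 = 0 are ±1i, so y = C₁cos(x) + C₂sin(x).
Apply y(0) = 2: C₁ = 2. Differentiate and apply y'(0) = 8: 1·C₂ = 8, so C₂ = 8.
Particular solution: y = 2cos(x) + 8sin(x).


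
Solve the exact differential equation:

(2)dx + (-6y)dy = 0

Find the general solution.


Check exactness: ∂M/∂y = 0 and ∂N/∂x = 0; equal, so the equation is exact.
Integrate M with respect to x (treating y as constant): ∫M dx = 2x + h(y).
Differentiate w.r.t. y and set equal to N: the x-dependent terms already match, leaving h'(y) = -6y. Integrate: h(y) = -3y^2.
So F(x,y) = -3y^2 + 2x.
General solution: -3y^2 + 2x = C.


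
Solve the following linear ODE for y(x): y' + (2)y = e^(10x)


P(x) = 2 ⇒ μ = e^(2x).
(μ y)' = e^(12x) ⇒ μ y = e^(12x)/12 + C.
Divide by μ: y = (1/12)e^(10x) + Ce^(-2x).


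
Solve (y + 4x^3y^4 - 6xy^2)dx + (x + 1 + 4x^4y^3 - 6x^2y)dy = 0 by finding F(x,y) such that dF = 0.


Check exactness: ∂M/∂y = 1 + 16x^3y^3 - 12xy and ∂N/∂x = 1 + 16x^3y^3 - 12xy; equal, so the equation is exact.
Integrate M with respect to x (treating y as constant): ∫M dx = xy + x^4y^4 - 3x^2y^2 + h(y).
Differentiate w.r.t. y and set equal to N: the x-dependent terms already match, leaving h'(y) = 1. Integrate: h(y) = y.
So F(x,y) = xy + y + x^4y^4 - 3x^2y^2.
General solution: xy + y + x^4y^4 - 3x^2y^2 = C.


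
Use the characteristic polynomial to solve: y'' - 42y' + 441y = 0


Characteristic equation: r² - 42r + 441 = 0, i.e. (r - 21)² = 0.
Repeated root r = 21; include an x factor for the second linearly independent solution.
General solution: y = (C₁ + C₂x)e^(21x).


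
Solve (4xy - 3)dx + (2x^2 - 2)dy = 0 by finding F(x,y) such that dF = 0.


Check exactness: ∂M/∂y = 4x and ∂N/∂x = 4x; equal, so the equation is exact.
Integrate M with respect to x (treating y as constant): ∫M dx = 2x^2y - 3x + h(y).
Differentiate w.r.t. y and set equal to N: the x-dependent terms already match, leaving h'(y) = -2. Integrate: h(y) = -2y.
So F(x,y) = 2x^2y - 2y - 3x.
General solution: 2x^2y - 2y - 3x = C.


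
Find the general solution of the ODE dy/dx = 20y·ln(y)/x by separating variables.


Separate: dy/[y ln(y)] = 20 dx/x.
Substitute u = ln(y): du/u = 20 dx/x.
Integrate: ln|ln(y)| = 20ln|x| + C₀, hence ln(y) = C·x^20.


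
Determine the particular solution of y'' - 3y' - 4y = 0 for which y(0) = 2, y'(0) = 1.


Characteristic roots of r² - 3r - 4 = 0 are 4, -1.
General solution y = c₁ e^(4x) + c₂ e^(-x).
Apply y(0) = 2: c₁ + c₂ = 2. Apply y'(0) = 1: 4 c₁ - 1 c₂ = 1.
Solve: c₁ = 3/5, c₂ = 7/5.
Particular solution: y = (3/5)e^(4x) + (7/5)e^(-x).


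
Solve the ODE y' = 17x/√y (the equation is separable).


Separate: √y dy = 17x dx.
Integrate: (2/3)y^(3/2) = (17/2)x² + C.


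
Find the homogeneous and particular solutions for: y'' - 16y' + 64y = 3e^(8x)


Characteristic polynomial (r - 8)² = 0; repeated root r = 8.
y_h = (C₁ + C₂x)e^(8x). Forcing matches the repeated root (resonance), so try y_p = Ax² e^(8x).
Substitute and solve for A: 2A = 3, so A = 3/2.
General solution: y = (C₁ + C₂x + (3/2)x²)e^(8x).


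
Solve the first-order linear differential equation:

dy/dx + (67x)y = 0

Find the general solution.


P(x) = 67x ⇒ μ = e^((67/2)x²).
Q(x) = 0 so μ y is constant: y = Ce^(-(67/2)x²).


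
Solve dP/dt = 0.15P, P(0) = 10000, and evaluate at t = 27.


The ODE dP/dt = 0.15P has solution P(t) = P(0)e^(0.15t).
Substitute P(0) = 10000 and t = 27: P(27) = 10000 e^(4.05) ≈ 573975.


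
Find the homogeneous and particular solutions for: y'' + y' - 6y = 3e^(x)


Characteristic roots of r² + r - 6 = 0 are -3, 2.
y_h = C₁e^(-3x) + C₂e^(2x).
Forcing exponent 1 is not a characteristic root; try y_p = Ae^(x).
Substitute: A·(1 + (1)·1 + (-6)) = A·-4 = 3, so A = -3/4.
General solution: y = C₁e^(-3x) + C₂e^(2x) - (3/4)e^(x).


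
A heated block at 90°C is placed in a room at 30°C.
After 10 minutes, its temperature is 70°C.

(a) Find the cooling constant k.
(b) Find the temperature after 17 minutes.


Newton's law: T(t) = T_a + (T₀ - T_a)e^(-kt).
(a) Use T(10) = 70: (70 - 30)/(90 - 30) = e^(-k·10), so k = -ln(0.667)/10 ≈ 0.0405.
(b) Apply k to t = 17: T(17) = 30 + (60)e^(-0.689) ≈ 60.1°C.


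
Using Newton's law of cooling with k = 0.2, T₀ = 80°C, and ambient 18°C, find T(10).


Newton's law: dT/dt = -k(T - T_a) has solution T(t) = T_a + (T₀ - T_a)e^(-kt).
Plug in T_a = 18, T₀ = 80, k = 0.2, t = 10: T(10) = 18 + (62)e^(-2.00) ≈ 26.4°C.


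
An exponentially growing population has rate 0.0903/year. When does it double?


Exponential growth: P(t) = P₀ e^(0.0903t). Set P(t)/P₀ = 2: e^(0.0903t) = 2.
Solve: t = ln(2)/0.0903 ≈ 7.68 years.


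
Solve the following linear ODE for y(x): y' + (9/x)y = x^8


P(x) = 9/x ⇒ μ = x^9.
(x^9 y)' = x^17 ⇒ x^9 y = x^18/(18) + C.
Solve for y: y = (1/18)x^9 + C/x^9.


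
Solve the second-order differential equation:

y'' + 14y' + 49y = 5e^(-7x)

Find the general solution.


Characteristic polynomial (r + 7)² = 0; repeated root r = -7.
y_h = (C₁ + C₂x)e^(-7x). Forcing matches the repeated root (resonance), so try y_p = Ax² e^(-7x).
Substitute and solve for A: 2A = 5, so A = 5/2.
General solution: y = (C₁ + C₂x + (5/2)x²)e^(-7x).


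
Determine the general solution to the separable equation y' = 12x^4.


Integrate both sides with respect to x: y = ∫ 12x^4 dx = (12/5)x^5 + C.


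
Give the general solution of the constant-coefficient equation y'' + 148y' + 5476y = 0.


Characteristic equation: r² + 148r + 5476 = 0, i.e. (r + 74)² = 0.
Repeated root r = -74; include an x factor for the second linearly independent solution.
General solution: y = (C₁ + C₂x)e^(-74x).


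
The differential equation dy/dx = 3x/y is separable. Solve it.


Separate variables: y dy = 3x dx.
Integrate both sides: y²/2 = (3/2)x^2 + C₀.
Multiply by 2: y² = 3x^2 + C.


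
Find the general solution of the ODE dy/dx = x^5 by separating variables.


Integrate both sides with respect to x: y = ∫ x^5 dx = (1/6)x^6 + C.


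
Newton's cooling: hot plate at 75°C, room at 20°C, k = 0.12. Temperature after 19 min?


Newton's law: dT/dt = -k(T - T_a) has solution T(t) = T_a + (T₀ - T_a)e^(-kt).
Plug in T_a = 20, T₀ = 75, k = 0.12, t = 19: T(19) = 20 + (55)e^(-2.28) ≈ 25.6°C.


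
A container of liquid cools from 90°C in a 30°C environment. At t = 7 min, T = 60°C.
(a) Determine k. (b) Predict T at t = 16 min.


Newton's law: T(t) = T_a + (T₀ - T_a)e^(-kt).
(a) Use T(7) = 60: (60 - 30)/(90 - 30) = e^(-k·7), so k = -ln(0.500)/7 ≈ 0.0990.
(b) Apply k to t = 16: T(16) = 30 + (60)e^(-1.584) ≈ 42.3°C.


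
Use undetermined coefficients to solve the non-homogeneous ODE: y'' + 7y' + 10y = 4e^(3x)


Characteristic roots of r² + 7r + 10 = 0 are -5, -2.
y_h = C₁e^(-5x) + C₂e^(-2x).
Forcing exponent 3 is not a characteristic root; try y_p = Ae^(3x).
Substitute: A·(9 + (7)·3 + (10)) = A·40 = 4, so A = 1/10.
General solution: y = C₁e^(-5x) + C₂e^(-2x) + (1/10)e^(3x).


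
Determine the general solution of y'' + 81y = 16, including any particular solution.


Homogeneous part: r² + 81 = 0 ⇒ r = ±9i, so y_h = C₁cos(9x) + C₂sin(9x).
Try constant y_p = A; plug in: 81A = 16 ⇒ A = 16/81.
General solution: y = C₁cos(9x) + C₂sin(9x) + 16/81.


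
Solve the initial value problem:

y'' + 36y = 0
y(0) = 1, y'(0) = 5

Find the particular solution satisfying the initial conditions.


Characteristic roots of r² + 36 = 0 are ±6i, so y = C₁cos(6x) + C₂sin(6x).
Apply y(0) = 1: C₁ = 1. Differentiate and apply y'(0) = 5: 6·C₂ = 5, so C₂ = 5/6.
Particular solution: y = cos(6x) + (5/6)sin(6x).


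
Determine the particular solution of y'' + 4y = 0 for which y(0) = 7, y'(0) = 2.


Characteristic roots of r² + 4 = 0 are ±2i, so y = C₁cos(2x) + C₂sin(2x).
Apply y(0) = 7: C₁ = 7. Differentiate and apply y'(0) = 2: 2·C₂ = 2, so C₂ = 1.
Particular solution: y = 7cos(2x) + sin(2x).


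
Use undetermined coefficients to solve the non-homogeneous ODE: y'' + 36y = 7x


Homogeneous: r² + 36 = 0 ⇒ r = ±6i, y_h = C₁cos(6x) + C₂sin(6x).
Polynomial forcing; try y_p = Ax + B. Then y_p'' + 36 y_p = 36(Ax + B) = 7x, so B = 0 and A = 7/36.
General solution: y = C₁cos(6x) + C₂sin(6x) + (7/36)x.


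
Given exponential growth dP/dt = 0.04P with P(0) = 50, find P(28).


The ODE dP/dt = 0.04P has solution P(t) = P(0)e^(0.04t).
Substitute P(0) = 50 and t = 28: P(28) = 50 e^(1.12) ≈ 153.


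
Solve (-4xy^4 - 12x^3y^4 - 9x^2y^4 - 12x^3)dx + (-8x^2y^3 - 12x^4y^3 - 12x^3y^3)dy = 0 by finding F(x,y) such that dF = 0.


Check exactness: ∂M/∂y = -16xy^3 - 48x^3y^3 - 36x^2y^3 and ∂N/∂x = -16xy^3 - 48x^3y^3 - 36x^2y^3; equal, so the equation is exact.
Integrate M with respect to x (treating y as constant): ∫M dx = -2x^2y^4 - 3x^4y^4 - 3x^3y^4 - 3x^4 + h(y).
Differentiate w.r.t. y and set equal to N: all terms match, so h'(y) = 0 and h is a constant absorbed into C.
General solution: -2x^2y^4 - 3x^4y^4 - 3x^3y^4 - 3x^4 = C.


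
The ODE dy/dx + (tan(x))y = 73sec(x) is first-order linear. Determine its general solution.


P(x) = tan(x) ⇒ μ = e^(∫tan(x)dx) = sec(x).
(sec(x) y)' = 73sec²(x) ⇒ sec(x) y = 73tan(x) + C.
Multiply by cos(x): y = 73sin(x) + C·cos(x).


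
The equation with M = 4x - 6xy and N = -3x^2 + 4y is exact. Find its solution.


Check exactness: ∂M/∂y = -6x and ∂N/∂x = -6x; equal, so the equation is exact.
Integrate M with respect to x (treating y as constant): ∫M dx = 2x^2 - 3x^2y + h(y).
Differentiate w.r.t. y and set equal to N: the x-dependent terms already match, leaving h'(y) = 4y. Integrate: h(y) = 2y^2.
So F(x,y) = 2x^2 - 3x^2y + 2y^2.
General solution: 2x^2 - 3x^2y + 2y^2 = C.


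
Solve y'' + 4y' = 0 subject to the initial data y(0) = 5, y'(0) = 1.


Characteristic roots of r² + 4r = 0 are -4, 0.
General solution y = c₁ e^(-4x) + c₂.
Apply y(0) = 5: c₁ + c₂ = 5. Apply y'(0) = 1: -4 c₁ + 0 c₂ = 1.
Solve: c₁ = -1/4, c₂ = 21/4.
Particular solution: y = -(1/4)e^(-4x) + 21/4.


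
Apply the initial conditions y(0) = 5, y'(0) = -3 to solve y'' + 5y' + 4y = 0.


Characteristic roots of r² + 5r + 4 = 0 are -4, -1.
General solution y = c₁ e^(-4x) + c₂ e^(-x).
Apply y(0) = 5: c₁ + c₂ = 5. Apply y'(0) = -3: -4 c₁ - 1 c₂ = -3.
Solve: c₁ = -2/3, c₂ = 17/3.
Particular solution: y = -(2/3)e^(-4x) + (17/3)e^(-x).


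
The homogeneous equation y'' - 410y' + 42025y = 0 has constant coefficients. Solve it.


Characteristic equation: r² - 410r + 42025 = 0, i.e. (r - 205)² = 0.
Repeated root r = 205; include an x factor for the second linearly independent solution.
General solution: y = (C₁ + C₂x)e^(205x).


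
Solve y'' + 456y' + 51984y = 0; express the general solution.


Characteristic equation: r² + 456r + 51984 = 0, i.e. (r + 228)² = 0.
Repeated root r = -228; include an x factor for the second linearly independent solution.
General solution: y = (C₁ + C₂x)e^(-228x).


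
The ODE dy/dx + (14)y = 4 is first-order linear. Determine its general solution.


P(x) = 14, Q(x) = 4; integrating factor μ = e^(14x).
(μ y)' = 4e^(14x) ⇒ μ y = (2/7)e^(14x) + C.
Divide by μ: y = 2/7 + Ce^(-14x).


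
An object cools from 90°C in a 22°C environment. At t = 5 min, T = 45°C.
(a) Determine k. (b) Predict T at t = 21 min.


Newton's law: T(t) = T_a + (T₀ - T_a)e^(-kt).
(a) Use T(5) = 45: (45 - 22)/(90 - 22) = e^(-k·5), so k = -ln(0.338)/5 ≈ 0.2168.
(b) Apply k to t = 21: T(21) = 22 + (68)e^(-4.553) ≈ 22.7°C.


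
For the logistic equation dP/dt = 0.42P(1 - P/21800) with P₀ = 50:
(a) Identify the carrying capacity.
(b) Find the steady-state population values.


Logistic ODE dP/dt = 0.42P(1 - P/21800) has equilibria where dP/dt = 0, i.e. P = 0 or P = 21800.
The coefficient (1 - P/K) = 0 when P = K, identifying K = 21800 as the carrying capacity.
(a) K = 21800; (b) equilibria P = 0 and P = 21800.


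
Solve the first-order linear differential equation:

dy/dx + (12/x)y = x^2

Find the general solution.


P(x) = 12/x ⇒ μ = x^12.
(x^12 y)' = x^14 ⇒ x^12 y = x^15/(15) + C.
Solve for y: y = (1/15)x^3 + C/x^12.


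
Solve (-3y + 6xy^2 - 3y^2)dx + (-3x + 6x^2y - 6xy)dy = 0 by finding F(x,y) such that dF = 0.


Check exactness: ∂M/∂y = -3 + 12xy - 6y and ∂N/∂x = -3 + 12xy - 6y; equal, so the equation is exact.
Integrate M with respect to x (treating y as constant): ∫M dx = -3xy + 3x^2y^2 - 3xy^2 + h(y).
Differentiate w.r.t. y and set equal to N: all terms match, so h'(y) = 0 and h is a constant absorbed into C.
General solution: -3xy + 3x^2y^2 - 3xy^2 = C.


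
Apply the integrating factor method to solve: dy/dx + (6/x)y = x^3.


P(x) = 6/x ⇒ μ = x^6.
(x^6 y)' = x^9 ⇒ x^6 y = x^10/(10) + C.
Solve for y: y = (1/10)x^4 + C/x^6.


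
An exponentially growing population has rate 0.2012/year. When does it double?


Exponential growth: P(t) = P₀ e^(0.2012t). Set P(t)/P₀ = 2: e^(0.2012t) = 2.
Solve: t = ln(2)/0.2012 ≈ 3.45 years.


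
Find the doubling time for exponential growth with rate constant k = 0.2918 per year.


Exponential growth: P(t) = P₀ e^(0.2918t). Set P(t)/P₀ = 2: e^(0.2918t) = 2.
Solve: t = ln(2)/0.2918 ≈ 2.38 years.


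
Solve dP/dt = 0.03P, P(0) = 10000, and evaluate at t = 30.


The ODE dP/dt = 0.03P has solution P(t) = P(0)e^(0.03t).
Substitute P(0) = 10000 and t = 30: P(30) = 10000 e^(0.90) ≈ 24596.


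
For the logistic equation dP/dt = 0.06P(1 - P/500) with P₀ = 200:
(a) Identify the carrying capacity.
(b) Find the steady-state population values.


Logistic ODE dP/dt = 0.06P(1 - P/500) has equilibria where dP/dt = 0, i.e. P = 0 or P = 500.
The coefficient (1 - P/K) = 0 when P = K, identifying K = 500 as the carrying capacity.
(a) K = 500; (b) equilibria P = 0 and P = 500.


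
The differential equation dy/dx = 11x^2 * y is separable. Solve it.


Separate variables: dy/y = 11x^2 dx.
Integrate: ln|y| = (11/3)x^3 + C₀.
Exponentiate: y = Ce^((11/3)x^3).


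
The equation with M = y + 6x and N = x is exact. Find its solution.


Check exactness: ∂M/∂y = 1 and ∂N/∂x = 1; equal, so the equation is exact.
Integrate M with respect to x (treating y as constant): ∫M dx = xy + 3x^2 + h(y).
Differentiate w.r.t. y and set equal to N: all terms match, so h'(y) = 0 and h is a constant absorbed into C.
General solution: xy + 3x^2 = C.


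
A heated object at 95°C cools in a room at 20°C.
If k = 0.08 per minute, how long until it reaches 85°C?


From T(t) = T_a + (T₀ - T_a)e^(-kt), set T(t) = 85:
(85 - 20) / (95 - 20) = e^(-0.08t), so t = -ln(0.867)/0.08 ≈ 1.8 minutes.


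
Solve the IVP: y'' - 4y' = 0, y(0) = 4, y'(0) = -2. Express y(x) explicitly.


Characteristic roots of r² - 4r = 0 are 4, 0.
General solution y = c₁ e^(4x) + c₂.
Apply y(0) = 4: c₁ + c₂ = 4. Apply y'(0) = -2: 4 c₁ + 0 c₂ = -2.
Solve: c₁ = -1/2, c₂ = 9/2.
Particular solution: y = -(1/2)e^(4x) + 9/2.


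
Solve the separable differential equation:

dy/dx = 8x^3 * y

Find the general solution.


Separate variables: dy/y = 8x^3 dx.
Integrate: ln|y| = 2x^4 + C₀.
Exponentiate: y = Ce^(2x^4).


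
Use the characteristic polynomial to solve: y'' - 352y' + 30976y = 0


Characteristic equation: r² - 352r + 30976 = 0, i.e. (r - 176)² = 0.
Repeated root r = 176; include an x factor for the second linearly independent solution.
General solution: y = (C₁ + C₂x)e^(176x).


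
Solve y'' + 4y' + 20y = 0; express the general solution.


Characteristic equation: r² + 4r + 20 = 0.
Discriminant is negative; roots r = -2 ± 4i (complex conjugate pair).
General solution uses e^(α x)(C₁ cos(β x) + C₂ sin(β x)): y = e^(-2x)(C₁cos(4x) + C₂sin(4x)).


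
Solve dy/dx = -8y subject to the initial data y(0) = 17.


General solution of y' = -8y is y = Ce^(-8x).
Apply y(0) = 17: C = 17.
Particular solution: y = 17e^(-8x).


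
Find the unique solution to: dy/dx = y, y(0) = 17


General solution of y' = y is y = Ce^(x).
Apply y(0) = 17: C = 17.
Particular solution: y = 17e^(x).


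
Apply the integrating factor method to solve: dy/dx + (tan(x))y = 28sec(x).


P(x) = tan(x) ⇒ μ = e^(∫tan(x)dx) = sec(x).
(sec(x) y)' = 28sec²(x) ⇒ sec(x) y = 28tan(x) + C.
Multiply by cos(x): y = 28sin(x) + C·cos(x).


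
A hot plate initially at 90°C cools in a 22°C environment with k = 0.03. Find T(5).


Newton's law: dT/dt = -k(T - T_a) has solution T(t) = T_a + (T₀ - T_a)e^(-kt).
Plug in T_a = 22, T₀ = 90, k = 0.03, t = 5: T(5) = 22 + (68)e^(-0.15) ≈ 80.5°C.


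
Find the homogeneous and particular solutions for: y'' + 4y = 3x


Homogeneous: r² + 4 = 0 ⇒ r = ±2i, y_h = C₁cos(2x) + C₂sin(2x).
Polynomial forcing; try y_p = Ax + B. Then y_p'' + 4 y_p = 4(Ax + B) = 3x, so B = 0 and A = 3/4.
General solution: y = C₁cos(2x) + C₂sin(2x) + (3/4)x.


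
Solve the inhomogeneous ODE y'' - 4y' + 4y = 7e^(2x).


Characteristic polynomial (r - 2)² = 0; repeated root r = 2.
y_h = (C₁ + C₂x)e^(2x). Forcing matches the repeated root (resonance), so try y_p = Ax² e^(2x).
Substitute and solve for A: 2A = 7, so A = 7/2.
General solution: y = (C₁ + C₂x + (7/2)x²)e^(2x).


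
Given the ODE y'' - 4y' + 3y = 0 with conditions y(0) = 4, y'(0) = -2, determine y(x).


Characteristic roots of r² - 4r + 3 = 0 are 3, 1.
General solution y = c₁ e^(3x) + c₂ e^(x).
Apply y(0) = 4: c₁ + c₂ = 4. Apply y'(0) = -2: 3 c₁ + 1 c₂ = -2.
Solve: c₁ = -3, c₂ = 7.
Particular solution: y = -3e^(3x) + 7e^(x).


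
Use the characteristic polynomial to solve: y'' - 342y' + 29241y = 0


Characteristic equation: r² - 342r + 29241 = 0, i.e. (r - 171)² = 0.
Repeated root r = 171; include an x factor for the second linearly independent solution.
General solution: y = (C₁ + C₂x)e^(171x).


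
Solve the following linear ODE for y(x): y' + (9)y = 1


P(x) = 9, Q(x) = 1; integrating factor μ = e^(9x).
(μ y)' = e^(9x) ⇒ μ y = (1/9)e^(9x) + C.
Divide by μ: y = 1/9 + Ce^(-9x).


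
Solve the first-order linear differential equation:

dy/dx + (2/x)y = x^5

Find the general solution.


P(x) = 2/x ⇒ μ = x^2.
(x^2 y)' = x^7 ⇒ x^2 y = x^8/(8) + C.
Solve for y: y = (1/8)x^6 + C/x^2.


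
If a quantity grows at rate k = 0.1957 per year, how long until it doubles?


Exponential growth: P(t) = P₀ e^(0.1957t). Set P(t)/P₀ = 2: e^(0.1957t) = 2.
Solve: t = ln(2)/0.1957 ≈ 3.54 years.


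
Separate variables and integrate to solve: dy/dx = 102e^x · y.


Separate variables: dy/y = 102e^x dx.
Integrate: ln|y| = 102e^x + C₀.
Exponentiate: y = Ce^(102e^x).


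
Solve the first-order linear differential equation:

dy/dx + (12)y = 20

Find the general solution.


P(x) = 12, Q(x) = 20; integrating factor μ = e^(12x).
(μ y)' = 20e^(12x) ⇒ μ y = (5/3)e^(12x) + C.
Divide by μ: y = 5/3 + Ce^(-12x).


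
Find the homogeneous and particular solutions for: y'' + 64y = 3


Homogeneous part: r² + 64 = 0 ⇒ r = ±8i, so y_h = C₁cos(8x) + C₂sin(8x).
Try constant y_p = A; plug in: 64A = 3 ⇒ A = 3/64.
General solution: y = C₁cos(8x) + C₂sin(8x) + 3/64.


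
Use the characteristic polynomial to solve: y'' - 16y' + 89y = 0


Characteristic equation: r² - 16r + 89 = 0.
Discriminant is negative; roots r = 8 ± 5i (complex conjugate pair).
General solution uses e^(α x)(C₁ cos(β x) + C₂ sin(β x)): y = e^(8x)(C₁cos(5x) + C₂sin(5x)).


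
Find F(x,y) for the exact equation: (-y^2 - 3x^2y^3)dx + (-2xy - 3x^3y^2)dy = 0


Check exactness: ∂M/∂y = -2y - 9x^2y^2 and ∂N/∂x = -2y - 9x^2y^2; equal, so the equation is exact.
Integrate M with respect to x (treating y as constant): ∫M dx = -xy^2 - x^3y^3 + h(y).
Differentiate w.r.t. y and set equal to N: all terms match, so h'(y) = 0 and h is a constant absorbed into C.
General solution: -xy^2 - x^3y^3 = C.


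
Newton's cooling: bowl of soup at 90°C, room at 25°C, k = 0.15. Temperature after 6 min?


Newton's law: dT/dt = -k(T - T_a) has solution T(t) = T_a + (T₀ - T_a)e^(-kt).
Plug in T_a = 25, T₀ = 90, k = 0.15, t = 6: T(6) = 25 + (65)e^(-0.90) ≈ 51.4°C.


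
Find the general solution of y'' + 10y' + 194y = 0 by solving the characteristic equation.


Characteristic equation: r² + 10r + 194 = 0.
Discriminant is negative; roots r = -5 ± 13i (complex conjugate pair).
General solution uses e^(α x)(C₁ cos(β x) + C₂ sin(β x)): y = e^(-5x)(C₁cos(13x) + C₂sin(13x)).


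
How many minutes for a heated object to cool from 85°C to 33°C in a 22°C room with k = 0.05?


From T(t) = T_a + (T₀ - T_a)e^(-kt), set T(t) = 33:
(33 - 22) / (85 - 22) = e^(-0.05t), so t = -ln(0.175)/0.05 ≈ 34.9 minutes.


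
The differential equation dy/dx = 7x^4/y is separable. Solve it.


Separate variables: y dy = 7x^4 dx.
Integrate both sides: y²/2 = (7/5)x^5 + C₀.
Multiply by 2: y² = (14/5)x^5 + C.


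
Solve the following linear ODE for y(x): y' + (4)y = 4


P(x) = 4, Q(x) = 4; integrating factor μ = e^(4x).
(μ y)' = 4e^(4x) ⇒ μ y = e^(4x) + C.
Divide by μ: y = 1 + Ce^(-4x).


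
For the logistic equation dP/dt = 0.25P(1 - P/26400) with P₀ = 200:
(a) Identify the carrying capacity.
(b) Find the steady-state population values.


Logistic ODE dP/dt = 0.25P(1 - P/26400) has equilibria where dP/dt = 0, i.e. P = 0 or P = 26400.
The coefficient (1 - P/K) = 0 when P = K, identifying K = 26400 as the carrying capacity.
(a) K = 26400; (b) equilibria P = 0 and P = 26400.


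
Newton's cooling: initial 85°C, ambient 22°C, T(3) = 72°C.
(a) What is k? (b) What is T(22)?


Newton's law: T(t) = T_a + (T₀ - T_a)e^(-kt).
(a) Use T(3) = 72: (72 - 22)/(85 - 22) = e^(-k·3), so k = -ln(0.794)/3 ≈ 0.0770.
(b) Apply k to t = 22: T(22) = 22 + (63)e^(-1.695) ≈ 33.6°C.


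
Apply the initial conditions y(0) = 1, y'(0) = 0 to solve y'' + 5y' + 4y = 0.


Characteristic roots of r² + 5r + 4 = 0 are -4, -1.
General solution y = c₁ e^(-4x) + c₂ e^(-x).
Apply y(0) = 1: c₁ + c₂ = 1. Apply y'(0) = 0: -4 c₁ - 1 c₂ = 0.
Solve: c₁ = -1/3, c₂ = 4/3.
Particular solution: y = -(1/3)e^(-4x) + (4/3)e^(-x).


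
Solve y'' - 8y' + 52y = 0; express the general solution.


Characteristic equation: r² - 8r + 52 = 0.
Discriminant is negative; roots r = 4 ± 6i (complex conjugate pair).
General solution uses e^(α x)(C₁ cos(β x) + C₂ sin(β x)): y = e^(4x)(C₁cos(6x) + C₂sin(6x)).


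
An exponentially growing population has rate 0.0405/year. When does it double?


Exponential growth: P(t) = P₀ e^(0.0405t). Set P(t)/P₀ = 2: e^(0.0405t) = 2.
Solve: t = ln(2)/0.0405 ≈ 17.11 years.


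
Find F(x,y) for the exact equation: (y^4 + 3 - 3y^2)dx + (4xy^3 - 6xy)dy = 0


Check exactness: ∂M/∂y = 4y^3 - 6y and ∂N/∂x = 4y^3 - 6y; equal, so the equation is exact.
Integrate M with respect to x (treating y as constant): ∫M dx = xy^4 + 3x - 3xy^2 + h(y).
Differentiate w.r.t. y and set equal to N: all terms match, so h'(y) = 0 and h is a constant absorbed into C.
General solution: xy^4 + 3x - 3xy^2 = C.


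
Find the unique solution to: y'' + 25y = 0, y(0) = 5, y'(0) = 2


Characteristic roots of r² + 25 = 0 are ±5i, so y = C₁cos(5x) + C₂sin(5x).
Apply y(0) = 5: C₁ = 5. Differentiate and apply y'(0) = 2: 5·C₂ = 2, so C₂ = 2/5.
Particular solution: y = 5cos(5x) + (2/5)sin(5x).


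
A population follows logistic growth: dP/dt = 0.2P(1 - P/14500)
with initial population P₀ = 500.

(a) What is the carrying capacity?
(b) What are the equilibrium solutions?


Logistic ODE dP/dt = 0.2P(1 - P/14500) has equilibria where dP/dt = 0, i.e. P = 0 or P = 14500.
The coefficient (1 - P/K) = 0 when P = K, identifying K = 14500 as the carrying capacity.
(a) K = 14500; (b) equilibria P = 0 and P = 14500.


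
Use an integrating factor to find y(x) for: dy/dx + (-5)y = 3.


P(x) = -5 ⇒ μ = e^(-5x).
(μ y)' = 3e^(-5x) ⇒ μ y = -(3/5)e^(-5x) + C.
Divide by μ: y = -3/5 + Ce^(5x).


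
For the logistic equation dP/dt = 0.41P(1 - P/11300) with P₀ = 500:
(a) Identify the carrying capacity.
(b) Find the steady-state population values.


Logistic ODE dP/dt = 0.41P(1 - P/11300) has equilibria where dP/dt = 0, i.e. P = 0 or P = 11300.
The coefficient (1 - P/K) = 0 when P = K, identifying K = 11300 as the carrying capacity.
(a) K = 11300; (b) equilibria P = 0 and P = 11300.


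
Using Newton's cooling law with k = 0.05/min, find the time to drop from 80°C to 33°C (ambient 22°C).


From T(t) = T_a + (T₀ - T_a)e^(-kt), set T(t) = 33:
(33 - 22) / (80 - 22) = e^(-0.05t), so t = -ln(0.190)/0.05 ≈ 33.3 minutes.


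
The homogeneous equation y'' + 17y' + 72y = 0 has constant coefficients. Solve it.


Characteristic equation: r² + 17r + 72 = 0.
Factor: (r + 9)(r + 8) = 0 ⇒ r = -9, -8 (distinct real).
General solution: y = C₁e^(-9x) + C₂e^(-8x).


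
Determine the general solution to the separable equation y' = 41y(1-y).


Separate: dy/[y(1-y)] = 41 dx.
Partial fractions: 1/[y(1-y)] = 1/y + 1/(1-y).
Integrate: ln|y/(1-y)| = 41x + C₀.
Solve for y: y = 1/(1 + Ce^(-41x)).


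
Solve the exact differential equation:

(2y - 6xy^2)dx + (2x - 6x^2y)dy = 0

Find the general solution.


Check exactness: ∂M/∂y = 2 - 12xy and ∂N/∂x = 2 - 12xy; equal, so the equation is exact.
Integrate M with respect to x (treating y as constant): ∫M dx = 2xy - 3x^2y^2 + h(y).
Differentiate w.r.t. y and set equal to N: all terms match, so h'(y) = 0 and h is a constant absorbed into C.
General solution: 2xy - 3x^2y^2 = C.


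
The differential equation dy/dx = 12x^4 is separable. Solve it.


Integrate both sides with respect to x: y = ∫ 12x^4 dx = (12/5)x^5 + C.


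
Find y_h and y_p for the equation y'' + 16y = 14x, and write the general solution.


Homogeneous: r² + 16 = 0 ⇒ r = ±4i, y_h = C₁cos(4x) + C₂sin(4x).
Polynomial forcing; try y_p = Ax + B. Then y_p'' + 16 y_p = 16(Ax + B) = 14x, so B = 0 and A = 7/8.
General solution: y = C₁cos(4x) + C₂sin(4x) + (7/8)x.


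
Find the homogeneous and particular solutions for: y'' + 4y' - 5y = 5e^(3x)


Characteristic roots of r² + 4r - 5 = 0 are -5, 1.
y_h = C₁e^(-5x) + C₂e^(x).
Forcing exponent 3 is not a characteristic root; try y_p = Ae^(3x).
Substitute: A·(9 + (4)·3 + (-5)) = A·16 = 5, so A = 5/16.
General solution: y = C₁e^(-5x) + C₂e^(x) + (5/16)e^(3x).


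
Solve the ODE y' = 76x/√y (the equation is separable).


Separate: √y dy = 76x dx.
Integrate: (2/3)y^(3/2) = 38x² + C.


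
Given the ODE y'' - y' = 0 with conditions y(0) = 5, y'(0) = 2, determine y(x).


Characteristic roots of r² - r = 0 are 1, 0.
General solution y = c₁ e^(x) + c₂.
Apply y(0) = 5: c₁ + c₂ = 5. Apply y'(0) = 2: 1 c₁ + 0 c₂ = 2.
Solve: c₁ = 2, c₂ = 3.
Particular solution: y = 2e^(x) + 3.


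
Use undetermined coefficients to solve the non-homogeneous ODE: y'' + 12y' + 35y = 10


Characteristic roots of r² + 12r + 35 = 0 are -7, -5.
y_h = C₁e^(-7x) + C₂e^(-5x).
Constant forcing; try y_p = A. Then 35A = 10 ⇒ A = 2/7.
General solution: y = C₁e^(-7x) + C₂e^(-5x) + 2/7.


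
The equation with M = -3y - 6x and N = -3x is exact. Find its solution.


Check exactness: ∂M/∂y = -3 and ∂N/∂x = -3; equal, so the equation is exact.
Integrate M with respect to x (treating y as constant): ∫M dx = -3xy - 3x^2 + h(y).
Differentiate w.r.t. y and set equal to N: all terms match, so h'(y) = 0 and h is a constant absorbed into C.
General solution: -3xy - 3x^2 = C.
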